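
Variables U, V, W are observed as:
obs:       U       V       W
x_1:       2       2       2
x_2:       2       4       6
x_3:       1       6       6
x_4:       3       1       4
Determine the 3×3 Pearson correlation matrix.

Step 1 — column means:
  mean(U) = (2 + 2 + 1 + 3) / 4 = 8/4 = 2
  mean(V) = (2 + 4 + 6 + 1) / 4 = 13/4 = 3.25
  mean(W) = (2 + 6 + 6 + 4) / 4 = 18/4 = 4.5

Step 2 — sample variances and covariances s[i,j] = (1/(n-1)) · Σ_k (x_{k,i} - mean_i) · (x_{k,j} - mean_j), with n-1 = 3:
  s[U,U] = ((0)·(0) + (0)·(0) + (-1)·(-1) + (1)·(1)) / 3 = 2/3 = 0.6667
  s[U,V] = ((0)·(-1.25) + (0)·(0.75) + (-1)·(2.75) + (1)·(-2.25)) / 3 = -5/3 = -1.6667
  s[U,W] = ((0)·(-2.5) + (0)·(1.5) + (-1)·(1.5) + (1)·(-0.5)) / 3 = -2/3 = -0.6667
  s[V,V] = ((-1.25)·(-1.25) + (0.75)·(0.75) + (2.75)·(2.75) + (-2.25)·(-2.25)) / 3 = 14.75/3 = 4.9167
  s[V,W] = ((-1.25)·(-2.5) + (0.75)·(1.5) + (2.75)·(1.5) + (-2.25)·(-0.5)) / 3 = 9.5/3 = 3.1667
  s[W,W] = ((-2.5)·(-2.5) + (1.5)·(1.5) + (1.5)·(1.5) + (-0.5)·(-0.5)) / 3 = 11/3 = 3.6667
  Sample standard deviations s_i = √(s[i,i]):
  s(U) = √(0.6667) = 0.8165
  s(V) = √(4.9167) = 2.2174
  s(W) = √(3.6667) = 1.9149

Step 3 — r_{ij} = s_{ij} / (s_i · s_j):
  r[U,U] = 1 (diagonal).
  r[U,V] = -1.6667 / (0.8165 · 2.2174) = -1.6667 / 1.8105 = -0.9206
  r[U,W] = -0.6667 / (0.8165 · 1.9149) = -0.6667 / 1.5635 = -0.4264
  r[V,V] = 1 (diagonal).
  r[V,W] = 3.1667 / (2.2174 · 1.9149) = 3.1667 / 4.2459 = 0.7458
  r[W,W] = 1 (diagonal).

R is symmetric with unit diagonal. Assembling:

R = [[1, -0.9206, -0.4264],
 [-0.9206, 1, 0.7458],
 [-0.4264, 0.7458, 1]]


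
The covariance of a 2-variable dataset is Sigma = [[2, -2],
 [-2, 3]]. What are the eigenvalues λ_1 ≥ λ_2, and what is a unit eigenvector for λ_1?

Step 1 — characteristic polynomial of 2×2 Sigma:
  det(Sigma - λI) = λ² - trace · λ + det = 0.
  trace = 2 + 3 = 5, det = 2·3 - (-2)² = 2.
Step 2 — discriminant:
  Δ = trace² - 4·det = 25 - 8 = 17.
Step 3 — eigenvalues:
  λ = (trace ± √Δ)/2 = (5 ± 4.1231)/2,
  λ_1 = 4.5616,  λ_2 = 0.4384.

Step 4 — unit eigenvector for λ_1: solve (Sigma - λ_1 I)v = 0. First row:
  (2 - 4.5616)·v_x + (-2)·v_y = 0, i.e. (-2.5616)·v_x + (-2)·v_y = 0,
  so v ∝ (b, λ_1 - a) = (-2, 2.5616); multiply by -1 so the first entry is positive: u = (2, -2.5616).
  ||u|| = √((2)² + (-2.5616)²) = √(10.5616) ≈ 3.2499,
  v_1 = u/||u|| ≈ (0.6154, -0.7882) (||v_1|| = 1).

λ_1 = 4.5616,  λ_2 = 0.4384;  v_1 ≈ (0.6154, -0.7882)


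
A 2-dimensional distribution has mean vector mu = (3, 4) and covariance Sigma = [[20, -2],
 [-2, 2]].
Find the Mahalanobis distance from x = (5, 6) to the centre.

Step 1 — centre the observation: (x - mu) = (2, 2).

Step 2 — invert Sigma. det(Sigma) = 20·2 - (-2)² = 36.
  Sigma^{-1} = (1/det) · [[d, -b], [-b, a]] = [[0.0556, 0.0556],
 [0.0556, 0.5556]].

Step 3 — form the quadratic (x - mu)^T · Sigma^{-1} · (x - mu):
  Sigma^{-1} · (x - mu) = (0.2222, 1.2222).
  (x - mu)^T · [Sigma^{-1} · (x - mu)] = (2)·(0.2222) + (2)·(1.2222) = 2.8889.

Step 4 — take square root: d = √(2.8889) ≈ 1.6997.

d(x, mu) = √(2.8889) ≈ 1.6997


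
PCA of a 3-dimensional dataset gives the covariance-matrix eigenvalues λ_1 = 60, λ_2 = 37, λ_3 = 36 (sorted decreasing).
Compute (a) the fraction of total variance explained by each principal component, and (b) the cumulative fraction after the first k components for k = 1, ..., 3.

Step 1 — total variance = trace(Sigma) = Σ λ_i = 60 + 37 + 36 = 133.

Step 2 — fraction explained by component i = λ_i / Σ λ:
  PC1: 60/133 = 0.4511
  PC2: 37/133 = 0.2782
  PC3: 36/133 = 0.2707

Step 3 — cumulative fraction after k components = (λ_1 + ... + λ_k) / Σ λ:
  k = 1: 60/133 = 0.4511
  k = 2: (60 + 37)/133 = 97/133 = 0.7293
  k = 3: (60 + 37 + 36)/133 = 133/133 = 1

Summary (fraction, with percent):

explained: PC1 0.4511 (45.11%), PC2 0.2782 (27.82%), PC3 0.2707 (27.07%);  cumulative: 0.4511, 0.7293, 1


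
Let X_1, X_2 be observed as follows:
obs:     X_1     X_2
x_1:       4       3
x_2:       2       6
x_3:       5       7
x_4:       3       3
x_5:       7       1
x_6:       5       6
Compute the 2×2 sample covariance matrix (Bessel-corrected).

Step 1 — column means:
  mean(X_1) = (4 + 2 + 5 + 3 + 7 + 5) / 6 = 26/6 = 4.3333
  mean(X_2) = (3 + 6 + 7 + 3 + 1 + 6) / 6 = 26/6 = 4.3333

Step 2 — sample covariance S[i,j] = (1/(n-1)) · Σ_k (x_{k,i} - mean_i) · (x_{k,j} - mean_j), with n-1 = 5.
  S[X_1,X_1] = ((-0.3333)·(-0.3333) + (-2.3333)·(-2.3333) + (0.6667)·(0.6667) + (-1.3333)·(-1.3333) + (2.6667)·(2.6667) + (0.6667)·(0.6667)) / 5 = 15.3333/5 = 3.0667
  S[X_1,X_2] = ((-0.3333)·(-1.3333) + (-2.3333)·(1.6667) + (0.6667)·(2.6667) + (-1.3333)·(-1.3333) + (2.6667)·(-3.3333) + (0.6667)·(1.6667)) / 5 = -7.6667/5 = -1.5333
  S[X_2,X_2] = ((-1.3333)·(-1.3333) + (1.6667)·(1.6667) + (2.6667)·(2.6667) + (-1.3333)·(-1.3333) + (-3.3333)·(-3.3333) + (1.6667)·(1.6667)) / 5 = 27.3333/5 = 5.4667

S is symmetric (S[j,i] = S[i,j]). Assembling:

S = [[3.0667, -1.5333],
 [-1.5333, 5.4667]]


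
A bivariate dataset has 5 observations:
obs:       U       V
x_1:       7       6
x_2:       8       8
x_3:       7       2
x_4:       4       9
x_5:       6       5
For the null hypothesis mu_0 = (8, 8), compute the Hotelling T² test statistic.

Step 1 — sample mean vector:
  mean(U) = (7 + 8 + 7 + 4 + 6) / 5 = 32/5 = 6.4
  mean(V) = (6 + 8 + 2 + 9 + 5) / 5 = 30/5 = 6
  x̄ = (6.4, 6),  deviation x̄ - mu_0 = (6.4, 6) - (8, 8) = (-1.6, -2).

Step 2 — sample covariance matrix, S[i,j] = (1/(n-1)) · Σ_k (x_{k,i} - mean_i) · (x_{k,j} - mean_j), divisor n-1 = 4:
  S[U,U] = ((0.6)·(0.6) + (1.6)·(1.6) + (0.6)·(0.6) + (-2.4)·(-2.4) + (-0.4)·(-0.4)) / 4 = 9.2/4 = 2.3
  S[U,V] = ((0.6)·(0) + (1.6)·(2) + (0.6)·(-4) + (-2.4)·(3) + (-0.4)·(-1)) / 4 = -6/4 = -1.5
  S[V,V] = ((0)·(0) + (2)·(2) + (-4)·(-4) + (3)·(3) + (-1)·(-1)) / 4 = 30/4 = 7.5
  S = [[2.3, -1.5],
 [-1.5, 7.5]].

Step 3 — invert S. det(S) = 2.3·7.5 - (-1.5)² = 15.
  S^{-1} = (1/det) · [[d, -b], [-b, a]] = [[0.5, 0.1],
 [0.1, 0.1533]].

Step 4 — quadratic form (x̄ - mu_0)^T · S^{-1} · (x̄ - mu_0):
  S^{-1} · (x̄ - mu_0) = (-1, -0.4667),
  (x̄ - mu_0)^T · [...] = (-1.6)·(-1) + (-2)·(-0.4667) = 2.5333.

Step 5 — scale by n: T² = 5 · 2.5333 = 12.6667.

T² ≈ 12.6667


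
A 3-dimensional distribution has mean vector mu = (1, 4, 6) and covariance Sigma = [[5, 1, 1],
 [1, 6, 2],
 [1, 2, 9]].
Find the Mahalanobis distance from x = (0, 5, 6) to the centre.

Step 1 — centre the observation: (x - mu) = (-1, 1, 0).

Step 2 — invert Sigma (cofactor / det for 3×3, or solve directly):
  Sigma^{-1} = [[0.2092, -0.0293, -0.0167],
 [-0.0293, 0.1841, -0.0377],
 [-0.0167, -0.0377, 0.1213]].

Step 3 — form the quadratic (x - mu)^T · Sigma^{-1} · (x - mu):
  Sigma^{-1} · (x - mu) = (-0.2385, 0.2134, -0.0209).
  (x - mu)^T · [Sigma^{-1} · (x - mu)] = (-1)·(-0.2385) + (1)·(0.2134) + (0)·(-0.0209) = 0.4519.

Step 4 — take square root: d = √(0.4519) ≈ 0.6722.

d(x, mu) = √(0.4519) ≈ 0.6722


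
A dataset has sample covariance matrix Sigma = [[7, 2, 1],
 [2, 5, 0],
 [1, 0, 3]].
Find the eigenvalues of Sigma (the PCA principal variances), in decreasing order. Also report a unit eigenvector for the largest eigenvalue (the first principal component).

Step 1 — characteristic polynomial p(λ) = det(λI - Sigma) = λ³ - tr·λ² + c_1·λ - det, where tr = trace, c_1 = sum of the principal 2×2 minors, det = det(Sigma):
  tr = 7 + 5 + 3 = 15,
  c_1 = (7·5 - (2)²) + (7·3 - (1)²) + (5·3 - (0)²) = 31 + 20 + 15 = 66,
  det = 7·(5·3 - (0)²) - (2)·((2)·3 - (0)·(1)) + (1)·((2)·(0) - 5·(1)) = 7·(15) - (2)·(6) + (1)·(-5) = 88.
  So p(λ) = λ³ - 15λ² + 66λ - 88.
Step 2 — look for an integer root (rational root theorem: any rational root is an integer divisor of 88). Testing λ = 4:
  p(4) = 64 - 240 + 264 - 88 = 0  ✓
  Dividing out (λ - 4): p(λ) = (λ - 4)(λ² - 11λ + 22).
Step 3 — remaining eigenvalues from the quadratic λ² - 11λ + 22 = 0:
  Δ = 11² - 4·22 = 121 - 88 = 33,  λ = (11 ± √33)/2 = (11 ± 5.7446)/2 ≈ 8.3723 or 2.6277.
  Sorted: λ_1 = 8.3723,  λ_2 = 4,  λ_3 = 2.6277  (check: sum = 15 = tr ✓).

Step 4 — unit eigenvector for λ_1 ≈ 8.3723: v spans the null space of (Sigma - λ_1 I), whose rows are
  r_1 = (-1.3723, 2, 1),  r_2 = (2, -3.3723, 0),  r_3 = (1, 0, -5.3723).
  v is orthogonal to every row, so take v ∝ r_1 × r_2 = ((2)·(0) - (1)·(-3.3723), (1)·(2) - (-1.3723)·(0), (-1.3723)·(-3.3723) - (2)·(2)) ≈ (3.3723, 2, 0.6277).
  Let u = (3.3723, 2, 0.6277).
  ||u|| = √((3.3723)² + (2)² + (0.6277)²) = √(15.7663) ≈ 3.9707,  v_1 = u/||u|| ≈ (0.8493, 0.5037, 0.1581) (||v_1|| = 1).

λ_1 = 8.3723,  λ_2 = 4,  λ_3 = 2.6277;  v_1 ≈ (0.8493, 0.5037, 0.1581)


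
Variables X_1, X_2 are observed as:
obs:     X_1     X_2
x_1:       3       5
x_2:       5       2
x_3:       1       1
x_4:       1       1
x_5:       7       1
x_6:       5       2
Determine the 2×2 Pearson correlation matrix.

Step 1 — column means:
  mean(X_1) = (3 + 5 + 1 + 1 + 7 + 5) / 6 = 22/6 = 3.6667
  mean(X_2) = (5 + 2 + 1 + 1 + 1 + 2) / 6 = 12/6 = 2

Step 2 — sample variances and covariances s[i,j] = (1/(n-1)) · Σ_k (x_{k,i} - mean_i) · (x_{k,j} - mean_j), with n-1 = 5:
  s[X_1,X_1] = ((-0.6667)·(-0.6667) + (1.3333)·(1.3333) + (-2.6667)·(-2.6667) + (-2.6667)·(-2.6667) + (3.3333)·(3.3333) + (1.3333)·(1.3333)) / 5 = 29.3333/5 = 5.8667
  s[X_1,X_2] = ((-0.6667)·(3) + (1.3333)·(0) + (-2.6667)·(-1) + (-2.6667)·(-1) + (3.3333)·(-1) + (1.3333)·(0)) / 5 = 0/5 = 0
  s[X_2,X_2] = ((3)·(3) + (0)·(0) + (-1)·(-1) + (-1)·(-1) + (-1)·(-1) + (0)·(0)) / 5 = 12/5 = 2.4
  Sample standard deviations s_i = √(s[i,i]):
  s(X_1) = √(5.8667) = 2.4221
  s(X_2) = √(2.4) = 1.5492

Step 3 — r_{ij} = s_{ij} / (s_i · s_j):
  r[X_1,X_1] = 1 (diagonal).
  r[X_1,X_2] = 0 / (2.4221 · 1.5492) = 0 / 3.7523 = 0
  r[X_2,X_2] = 1 (diagonal).

R is symmetric with unit diagonal. Assembling:

R = [[1, 0],
 [0, 1]]


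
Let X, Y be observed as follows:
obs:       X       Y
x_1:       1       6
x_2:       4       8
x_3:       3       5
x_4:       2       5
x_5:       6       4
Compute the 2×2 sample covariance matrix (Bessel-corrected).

Step 1 — column means:
  mean(X) = (1 + 4 + 3 + 2 + 6) / 5 = 16/5 = 3.2
  mean(Y) = (6 + 8 + 5 + 5 + 4) / 5 = 28/5 = 5.6

Step 2 — sample covariance S[i,j] = (1/(n-1)) · Σ_k (x_{k,i} - mean_i) · (x_{k,j} - mean_j), with n-1 = 4.
  S[X,X] = ((-2.2)·(-2.2) + (0.8)·(0.8) + (-0.2)·(-0.2) + (-1.2)·(-1.2) + (2.8)·(2.8)) / 4 = 14.8/4 = 3.7
  S[X,Y] = ((-2.2)·(0.4) + (0.8)·(2.4) + (-0.2)·(-0.6) + (-1.2)·(-0.6) + (2.8)·(-1.6)) / 4 = -2.6/4 = -0.65
  S[Y,Y] = ((0.4)·(0.4) + (2.4)·(2.4) + (-0.6)·(-0.6) + (-0.6)·(-0.6) + (-1.6)·(-1.6)) / 4 = 9.2/4 = 2.3

S is symmetric (S[j,i] = S[i,j]). Assembling:

S = [[3.7, -0.65],
 [-0.65, 2.3]]


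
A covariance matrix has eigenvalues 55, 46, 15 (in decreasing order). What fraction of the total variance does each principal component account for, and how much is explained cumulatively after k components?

Step 1 — total variance = trace(Sigma) = Σ λ_i = 55 + 46 + 15 = 116.

Step 2 — fraction explained by component i = λ_i / Σ λ:
  PC1: 55/116 = 0.4741
  PC2: 46/116 = 0.3966
  PC3: 15/116 = 0.1293

Step 3 — cumulative fraction after k components = (λ_1 + ... + λ_k) / Σ λ:
  k = 1: 55/116 = 0.4741
  k = 2: (55 + 46)/116 = 101/116 = 0.8707
  k = 3: (55 + 46 + 15)/116 = 116/116 = 1

Summary (fraction, with percent):

explained: PC1 0.4741 (47.41%), PC2 0.3966 (39.66%), PC3 0.1293 (12.93%);  cumulative: 0.4741, 0.8707, 1


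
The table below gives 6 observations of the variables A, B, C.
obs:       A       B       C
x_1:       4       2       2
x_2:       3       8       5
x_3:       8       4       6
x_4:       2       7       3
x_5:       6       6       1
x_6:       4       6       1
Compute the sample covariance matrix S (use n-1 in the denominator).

Step 1 — column means:
  mean(A) = (4 + 3 + 8 + 2 + 6 + 4) / 6 = 27/6 = 4.5
  mean(B) = (2 + 8 + 4 + 7 + 6 + 6) / 6 = 33/6 = 5.5
  mean(C) = (2 + 5 + 6 + 3 + 1 + 1) / 6 = 18/6 = 3

Step 2 — sample covariance S[i,j] = (1/(n-1)) · Σ_k (x_{k,i} - mean_i) · (x_{k,j} - mean_j), with n-1 = 5.
  S[A,A] = ((-0.5)·(-0.5) + (-1.5)·(-1.5) + (3.5)·(3.5) + (-2.5)·(-2.5) + (1.5)·(1.5) + (-0.5)·(-0.5)) / 5 = 23.5/5 = 4.7
  S[A,B] = ((-0.5)·(-3.5) + (-1.5)·(2.5) + (3.5)·(-1.5) + (-2.5)·(1.5) + (1.5)·(0.5) + (-0.5)·(0.5)) / 5 = -10.5/5 = -2.1
  S[A,C] = ((-0.5)·(-1) + (-1.5)·(2) + (3.5)·(3) + (-2.5)·(0) + (1.5)·(-2) + (-0.5)·(-2)) / 5 = 6/5 = 1.2
  S[B,B] = ((-3.5)·(-3.5) + (2.5)·(2.5) + (-1.5)·(-1.5) + (1.5)·(1.5) + (0.5)·(0.5) + (0.5)·(0.5)) / 5 = 23.5/5 = 4.7
  S[B,C] = ((-3.5)·(-1) + (2.5)·(2) + (-1.5)·(3) + (1.5)·(0) + (0.5)·(-2) + (0.5)·(-2)) / 5 = 2/5 = 0.4
  S[C,C] = ((-1)·(-1) + (2)·(2) + (3)·(3) + (0)·(0) + (-2)·(-2) + (-2)·(-2)) / 5 = 22/5 = 4.4

S is symmetric (S[j,i] = S[i,j]). Assembling:

S = [[4.7, -2.1, 1.2],
 [-2.1, 4.7, 0.4],
 [1.2, 0.4, 4.4]]


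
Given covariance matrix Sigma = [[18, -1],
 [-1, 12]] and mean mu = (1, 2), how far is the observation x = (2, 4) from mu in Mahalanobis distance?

Step 1 — centre the observation: (x - mu) = (1, 2).

Step 2 — invert Sigma. det(Sigma) = 18·12 - (-1)² = 215.
  Sigma^{-1} = (1/det) · [[d, -b], [-b, a]] = [[0.0558, 0.0047],
 [0.0047, 0.0837]].

Step 3 — form the quadratic (x - mu)^T · Sigma^{-1} · (x - mu):
  Sigma^{-1} · (x - mu) = (0.0651, 0.1721).
  (x - mu)^T · [Sigma^{-1} · (x - mu)] = (1)·(0.0651) + (2)·(0.1721) = 0.4093.

Step 4 — take square root: d = √(0.4093) ≈ 0.6398.

d(x, mu) = √(0.4093) ≈ 0.6398


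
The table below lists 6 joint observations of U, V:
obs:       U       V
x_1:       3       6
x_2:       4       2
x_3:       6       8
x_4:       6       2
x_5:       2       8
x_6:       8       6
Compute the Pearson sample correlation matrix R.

Step 1 — column means:
  mean(U) = (3 + 4 + 6 + 6 + 2 + 8) / 6 = 29/6 = 4.8333
  mean(V) = (6 + 2 + 8 + 2 + 8 + 6) / 6 = 32/6 = 5.3333

Step 2 — sample variances and covariances s[i,j] = (1/(n-1)) · Σ_k (x_{k,i} - mean_i) · (x_{k,j} - mean_j), with n-1 = 5:
  s[U,U] = ((-1.8333)·(-1.8333) + (-0.8333)·(-0.8333) + (1.1667)·(1.1667) + (1.1667)·(1.1667) + (-2.8333)·(-2.8333) + (3.1667)·(3.1667)) / 5 = 24.8333/5 = 4.9667
  s[U,V] = ((-1.8333)·(0.6667) + (-0.8333)·(-3.3333) + (1.1667)·(2.6667) + (1.1667)·(-3.3333) + (-2.8333)·(2.6667) + (3.1667)·(0.6667)) / 5 = -4.6667/5 = -0.9333
  s[V,V] = ((0.6667)·(0.6667) + (-3.3333)·(-3.3333) + (2.6667)·(2.6667) + (-3.3333)·(-3.3333) + (2.6667)·(2.6667) + (0.6667)·(0.6667)) / 5 = 37.3333/5 = 7.4667
  Sample standard deviations s_i = √(s[i,i]):
  s(U) = √(4.9667) = 2.2286
  s(V) = √(7.4667) = 2.7325

Step 3 — r_{ij} = s_{ij} / (s_i · s_j):
  r[U,U] = 1 (diagonal).
  r[U,V] = -0.9333 / (2.2286 · 2.7325) = -0.9333 / 6.0897 = -0.1533
  r[V,V] = 1 (diagonal).

R is symmetric with unit diagonal. Assembling:

R = [[1, -0.1533],
 [-0.1533, 1]]


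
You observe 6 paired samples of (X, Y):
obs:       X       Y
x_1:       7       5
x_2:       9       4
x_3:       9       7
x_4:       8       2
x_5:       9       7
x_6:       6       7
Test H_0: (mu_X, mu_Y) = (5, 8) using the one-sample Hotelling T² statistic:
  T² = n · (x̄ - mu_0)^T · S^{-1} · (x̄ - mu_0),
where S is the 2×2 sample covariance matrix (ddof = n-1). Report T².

Step 1 — sample mean vector:
  mean(X) = (7 + 9 + 9 + 8 + 9 + 6) / 6 = 48/6 = 8
  mean(Y) = (5 + 4 + 7 + 2 + 7 + 7) / 6 = 32/6 = 5.3333
  x̄ = (8, 5.3333),  deviation x̄ - mu_0 = (8, 5.3333) - (5, 8) = (3, -2.6667).

Step 2 — sample covariance matrix, S[i,j] = (1/(n-1)) · Σ_k (x_{k,i} - mean_i) · (x_{k,j} - mean_j), divisor n-1 = 5:
  S[X,X] = ((-1)·(-1) + (1)·(1) + (1)·(1) + (0)·(0) + (1)·(1) + (-2)·(-2)) / 5 = 8/5 = 1.6
  S[X,Y] = ((-1)·(-0.3333) + (1)·(-1.3333) + (1)·(1.6667) + (0)·(-3.3333) + (1)·(1.6667) + (-2)·(1.6667)) / 5 = -1/5 = -0.2
  S[Y,Y] = ((-0.3333)·(-0.3333) + (-1.3333)·(-1.3333) + (1.6667)·(1.6667) + (-3.3333)·(-3.3333) + (1.6667)·(1.6667) + (1.6667)·(1.6667)) / 5 = 21.3333/5 = 4.2667
  S = [[1.6, -0.2],
 [-0.2, 4.2667]].

Step 3 — invert S. det(S) = 1.6·4.2667 - (-0.2)² = 6.7867.
  S^{-1} = (1/det) · [[d, -b], [-b, a]] = [[0.6287, 0.0295],
 [0.0295, 0.2358]].

Step 4 — quadratic form (x̄ - mu_0)^T · S^{-1} · (x̄ - mu_0):
  S^{-1} · (x̄ - mu_0) = (1.8075, -0.5403),
  (x̄ - mu_0)^T · [...] = (3)·(1.8075) + (-2.6667)·(-0.5403) = 6.8631.

Step 5 — scale by n: T² = 6 · 6.8631 = 41.1788.

T² ≈ 41.1788


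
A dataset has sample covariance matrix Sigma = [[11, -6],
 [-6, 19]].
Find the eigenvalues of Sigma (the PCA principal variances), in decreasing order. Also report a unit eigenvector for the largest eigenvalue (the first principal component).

Step 1 — characteristic polynomial of 2×2 Sigma:
  det(Sigma - λI) = λ² - trace · λ + det = 0.
  trace = 11 + 19 = 30, det = 11·19 - (-6)² = 173.
Step 2 — discriminant:
  Δ = trace² - 4·det = 900 - 692 = 208.
Step 3 — eigenvalues:
  λ = (trace ± √Δ)/2 = (30 ± 14.4222)/2,
  λ_1 = 22.2111,  λ_2 = 7.7889.

Step 4 — unit eigenvector for λ_1: solve (Sigma - λ_1 I)v = 0. First row:
  (11 - 22.2111)·v_x + (-6)·v_y = 0, i.e. (-11.2111)·v_x + (-6)·v_y = 0,
  so v ∝ (b, λ_1 - a) = (-6, 11.2111); multiply by -1 so the first entry is positive: u = (6, -11.2111).
  ||u|| = √((6)² + (-11.2111)²) = √(161.6888) ≈ 12.7157,
  v_1 = u/||u|| ≈ (0.4719, -0.8817) (||v_1|| = 1).

λ_1 = 22.2111,  λ_2 = 7.7889;  v_1 ≈ (0.4719, -0.8817)


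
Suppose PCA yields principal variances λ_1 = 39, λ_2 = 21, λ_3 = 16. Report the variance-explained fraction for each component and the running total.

Step 1 — total variance = trace(Sigma) = Σ λ_i = 39 + 21 + 16 = 76.

Step 2 — fraction explained by component i = λ_i / Σ λ:
  PC1: 39/76 = 0.5132
  PC2: 21/76 = 0.2763
  PC3: 16/76 = 0.2105

Step 3 — cumulative fraction after k components = (λ_1 + ... + λ_k) / Σ λ:
  k = 1: 39/76 = 0.5132
  k = 2: (39 + 21)/76 = 60/76 = 0.7895
  k = 3: (39 + 21 + 16)/76 = 76/76 = 1

Summary (fraction, with percent):

explained: PC1 0.5132 (51.32%), PC2 0.2763 (27.63%), PC3 0.2105 (21.05%);  cumulative: 0.5132, 0.7895, 1


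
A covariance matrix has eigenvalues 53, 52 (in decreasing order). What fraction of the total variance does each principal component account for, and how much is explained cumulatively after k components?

Step 1 — total variance = trace(Sigma) = Σ λ_i = 53 + 52 = 105.

Step 2 — fraction explained by component i = λ_i / Σ λ:
  PC1: 53/105 = 0.5048
  PC2: 52/105 = 0.4952

Step 3 — cumulative fraction after k components = (λ_1 + ... + λ_k) / Σ λ:
  k = 1: 53/105 = 0.5048
  k = 2: (53 + 52)/105 = 105/105 = 1

Summary (fraction, with percent):

explained: PC1 0.5048 (50.48%), PC2 0.4952 (49.52%);  cumulative: 0.5048, 1


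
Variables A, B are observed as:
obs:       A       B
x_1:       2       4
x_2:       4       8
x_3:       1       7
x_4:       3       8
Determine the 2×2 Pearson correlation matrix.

Step 1 — column means:
  mean(A) = (2 + 4 + 1 + 3) / 4 = 10/4 = 2.5
  mean(B) = (4 + 8 + 7 + 8) / 4 = 27/4 = 6.75

Step 2 — sample variances and covariances s[i,j] = (1/(n-1)) · Σ_k (x_{k,i} - mean_i) · (x_{k,j} - mean_j), with n-1 = 3:
  s[A,A] = ((-0.5)·(-0.5) + (1.5)·(1.5) + (-1.5)·(-1.5) + (0.5)·(0.5)) / 3 = 5/3 = 1.6667
  s[A,B] = ((-0.5)·(-2.75) + (1.5)·(1.25) + (-1.5)·(0.25) + (0.5)·(1.25)) / 3 = 3.5/3 = 1.1667
  s[B,B] = ((-2.75)·(-2.75) + (1.25)·(1.25) + (0.25)·(0.25) + (1.25)·(1.25)) / 3 = 10.75/3 = 3.5833
  Sample standard deviations s_i = √(s[i,i]):
  s(A) = √(1.6667) = 1.291
  s(B) = √(3.5833) = 1.893

Step 3 — r_{ij} = s_{ij} / (s_i · s_j):
  r[A,A] = 1 (diagonal).
  r[A,B] = 1.1667 / (1.291 · 1.893) = 1.1667 / 2.4438 = 0.4774
  r[B,B] = 1 (diagonal).

R is symmetric with unit diagonal. Assembling:

R = [[1, 0.4774],
 [0.4774, 1]]


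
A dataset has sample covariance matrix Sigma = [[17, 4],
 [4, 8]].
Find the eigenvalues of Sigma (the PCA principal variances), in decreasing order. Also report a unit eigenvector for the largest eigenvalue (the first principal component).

Step 1 — characteristic polynomial of 2×2 Sigma:
  det(Sigma - λI) = λ² - trace · λ + det = 0.
  trace = 17 + 8 = 25, det = 17·8 - (4)² = 120.
Step 2 — discriminant:
  Δ = trace² - 4·det = 625 - 480 = 145.
Step 3 — eigenvalues:
  λ = (trace ± √Δ)/2 = (25 ± 12.0416)/2,
  λ_1 = 18.5208,  λ_2 = 6.4792.

Step 4 — unit eigenvector for λ_1: solve (Sigma - λ_1 I)v = 0. First row:
  (17 - 18.5208)·v_x + (4)·v_y = 0, i.e. (-1.5208)·v_x + (4)·v_y = 0,
  so v ∝ (b, λ_1 - a) = (4, 1.5208) = u.
  ||u|| = √((4)² + (1.5208)²) = √(18.3128) ≈ 4.2793,
  v_1 = u/||u|| ≈ (0.9347, 0.3554) (||v_1|| = 1).

λ_1 = 18.5208,  λ_2 = 6.4792;  v_1 ≈ (0.9347, 0.3554)


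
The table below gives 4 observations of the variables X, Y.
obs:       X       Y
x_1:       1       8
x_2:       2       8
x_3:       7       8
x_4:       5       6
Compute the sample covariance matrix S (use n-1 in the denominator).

Step 1 — column means:
  mean(X) = (1 + 2 + 7 + 5) / 4 = 15/4 = 3.75
  mean(Y) = (8 + 8 + 8 + 6) / 4 = 30/4 = 7.5

Step 2 — sample covariance S[i,j] = (1/(n-1)) · Σ_k (x_{k,i} - mean_i) · (x_{k,j} - mean_j), with n-1 = 3.
  S[X,X] = ((-2.75)·(-2.75) + (-1.75)·(-1.75) + (3.25)·(3.25) + (1.25)·(1.25)) / 3 = 22.75/3 = 7.5833
  S[X,Y] = ((-2.75)·(0.5) + (-1.75)·(0.5) + (3.25)·(0.5) + (1.25)·(-1.5)) / 3 = -2.5/3 = -0.8333
  S[Y,Y] = ((0.5)·(0.5) + (0.5)·(0.5) + (0.5)·(0.5) + (-1.5)·(-1.5)) / 3 = 3/3 = 1

S is symmetric (S[j,i] = S[i,j]). Assembling:

S = [[7.5833, -0.8333],
 [-0.8333, 1]]


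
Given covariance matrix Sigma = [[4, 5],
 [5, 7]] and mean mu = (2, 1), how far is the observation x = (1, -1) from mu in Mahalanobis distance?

Step 1 — centre the observation: (x - mu) = (-1, -2).

Step 2 — invert Sigma. det(Sigma) = 4·7 - (5)² = 3.
  Sigma^{-1} = (1/det) · [[d, -b], [-b, a]] = [[2.3333, -1.6667],
 [-1.6667, 1.3333]].

Step 3 — form the quadratic (x - mu)^T · Sigma^{-1} · (x - mu):
  Sigma^{-1} · (x - mu) = (1, -1).
  (x - mu)^T · [Sigma^{-1} · (x - mu)] = (-1)·(1) + (-2)·(-1) = 1.

Step 4 — take square root: d = √(1) ≈ 1.

d(x, mu) = √(1) ≈ 1


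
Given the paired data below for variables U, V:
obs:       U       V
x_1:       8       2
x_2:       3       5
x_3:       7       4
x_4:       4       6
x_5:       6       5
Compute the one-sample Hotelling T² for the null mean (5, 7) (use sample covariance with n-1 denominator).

Step 1 — sample mean vector:
  mean(U) = (8 + 3 + 7 + 4 + 6) / 5 = 28/5 = 5.6
  mean(V) = (2 + 5 + 4 + 6 + 5) / 5 = 22/5 = 4.4
  x̄ = (5.6, 4.4),  deviation x̄ - mu_0 = (5.6, 4.4) - (5, 7) = (0.6, -2.6).

Step 2 — sample covariance matrix, S[i,j] = (1/(n-1)) · Σ_k (x_{k,i} - mean_i) · (x_{k,j} - mean_j), divisor n-1 = 4:
  S[U,U] = ((2.4)·(2.4) + (-2.6)·(-2.6) + (1.4)·(1.4) + (-1.6)·(-1.6) + (0.4)·(0.4)) / 4 = 17.2/4 = 4.3
  S[U,V] = ((2.4)·(-2.4) + (-2.6)·(0.6) + (1.4)·(-0.4) + (-1.6)·(1.6) + (0.4)·(0.6)) / 4 = -10.2/4 = -2.55
  S[V,V] = ((-2.4)·(-2.4) + (0.6)·(0.6) + (-0.4)·(-0.4) + (1.6)·(1.6) + (0.6)·(0.6)) / 4 = 9.2/4 = 2.3
  S = [[4.3, -2.55],
 [-2.55, 2.3]].

Step 3 — invert S. det(S) = 4.3·2.3 - (-2.55)² = 3.3875.
  S^{-1} = (1/det) · [[d, -b], [-b, a]] = [[0.679, 0.7528],
 [0.7528, 1.2694]].

Step 4 — quadratic form (x̄ - mu_0)^T · S^{-1} · (x̄ - mu_0):
  S^{-1} · (x̄ - mu_0) = (-1.5498, -2.8487),
  (x̄ - mu_0)^T · [...] = (0.6)·(-1.5498) + (-2.6)·(-2.8487) = 6.4768.

Step 5 — scale by n: T² = 5 · 6.4768 = 32.3838.

T² ≈ 32.3838


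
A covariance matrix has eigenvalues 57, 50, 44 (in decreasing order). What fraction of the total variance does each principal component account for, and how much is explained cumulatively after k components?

Step 1 — total variance = trace(Sigma) = Σ λ_i = 57 + 50 + 44 = 151.

Step 2 — fraction explained by component i = λ_i / Σ λ:
  PC1: 57/151 = 0.3775
  PC2: 50/151 = 0.3311
  PC3: 44/151 = 0.2914

Step 3 — cumulative fraction after k components = (λ_1 + ... + λ_k) / Σ λ:
  k = 1: 57/151 = 0.3775
  k = 2: (57 + 50)/151 = 107/151 = 0.7086
  k = 3: (57 + 50 + 44)/151 = 151/151 = 1

Summary (fraction, with percent):

explained: PC1 0.3775 (37.75%), PC2 0.3311 (33.11%), PC3 0.2914 (29.14%);  cumulative: 0.3775, 0.7086, 1


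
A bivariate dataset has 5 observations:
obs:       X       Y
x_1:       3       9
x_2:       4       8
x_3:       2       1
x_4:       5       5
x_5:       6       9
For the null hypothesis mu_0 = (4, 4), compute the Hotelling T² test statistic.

Step 1 — sample mean vector:
  mean(X) = (3 + 4 + 2 + 5 + 6) / 5 = 20/5 = 4
  mean(Y) = (9 + 8 + 1 + 5 + 9) / 5 = 32/5 = 6.4
  x̄ = (4, 6.4),  deviation x̄ - mu_0 = (4, 6.4) - (4, 4) = (0, 2.4).

Step 2 — sample covariance matrix, S[i,j] = (1/(n-1)) · Σ_k (x_{k,i} - mean_i) · (x_{k,j} - mean_j), divisor n-1 = 4:
  S[X,X] = ((-1)·(-1) + (0)·(0) + (-2)·(-2) + (1)·(1) + (2)·(2)) / 4 = 10/4 = 2.5
  S[X,Y] = ((-1)·(2.6) + (0)·(1.6) + (-2)·(-5.4) + (1)·(-1.4) + (2)·(2.6)) / 4 = 12/4 = 3
  S[Y,Y] = ((2.6)·(2.6) + (1.6)·(1.6) + (-5.4)·(-5.4) + (-1.4)·(-1.4) + (2.6)·(2.6)) / 4 = 47.2/4 = 11.8
  S = [[2.5, 3],
 [3, 11.8]].

Step 3 — invert S. det(S) = 2.5·11.8 - (3)² = 20.5.
  S^{-1} = (1/det) · [[d, -b], [-b, a]] = [[0.5756, -0.1463],
 [-0.1463, 0.122]].

Step 4 — quadratic form (x̄ - mu_0)^T · S^{-1} · (x̄ - mu_0):
  S^{-1} · (x̄ - mu_0) = (-0.3512, 0.2927),
  (x̄ - mu_0)^T · [...] = (0)·(-0.3512) + (2.4)·(0.2927) = 0.7024.

Step 5 — scale by n: T² = 5 · 0.7024 = 3.5122.

T² ≈ 3.5122


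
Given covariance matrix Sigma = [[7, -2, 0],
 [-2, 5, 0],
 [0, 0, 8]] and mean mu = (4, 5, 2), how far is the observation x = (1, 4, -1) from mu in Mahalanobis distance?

Step 1 — centre the observation: (x - mu) = (-3, -1, -3).

Step 2 — invert Sigma (cofactor / det for 3×3, or solve directly):
  Sigma^{-1} = [[0.1613, 0.0645, 0],
 [0.0645, 0.2258, 0],
 [0, 0, 0.125]].

Step 3 — form the quadratic (x - mu)^T · Sigma^{-1} · (x - mu):
  Sigma^{-1} · (x - mu) = (-0.5484, -0.4194, -0.375).
  (x - mu)^T · [Sigma^{-1} · (x - mu)] = (-3)·(-0.5484) + (-1)·(-0.4194) + (-3)·(-0.375) = 3.1895.

Step 4 — take square root: d = √(3.1895) ≈ 1.7859.

d(x, mu) = √(3.1895) ≈ 1.7859


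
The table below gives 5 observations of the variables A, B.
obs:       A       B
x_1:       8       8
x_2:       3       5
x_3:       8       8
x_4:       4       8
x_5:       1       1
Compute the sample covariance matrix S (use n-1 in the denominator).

Step 1 — column means:
  mean(A) = (8 + 3 + 8 + 4 + 1) / 5 = 24/5 = 4.8
  mean(B) = (8 + 5 + 8 + 8 + 1) / 5 = 30/5 = 6

Step 2 — sample covariance S[i,j] = (1/(n-1)) · Σ_k (x_{k,i} - mean_i) · (x_{k,j} - mean_j), with n-1 = 4.
  S[A,A] = ((3.2)·(3.2) + (-1.8)·(-1.8) + (3.2)·(3.2) + (-0.8)·(-0.8) + (-3.8)·(-3.8)) / 4 = 38.8/4 = 9.7
  S[A,B] = ((3.2)·(2) + (-1.8)·(-1) + (3.2)·(2) + (-0.8)·(2) + (-3.8)·(-5)) / 4 = 32/4 = 8
  S[B,B] = ((2)·(2) + (-1)·(-1) + (2)·(2) + (2)·(2) + (-5)·(-5)) / 4 = 38/4 = 9.5

S is symmetric (S[j,i] = S[i,j]). Assembling:

S = [[9.7, 8],
 [8, 9.5]]


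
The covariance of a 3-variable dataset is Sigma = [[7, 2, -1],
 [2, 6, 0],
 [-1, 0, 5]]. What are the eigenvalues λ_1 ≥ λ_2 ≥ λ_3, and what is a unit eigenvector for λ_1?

Step 1 — characteristic polynomial p(λ) = det(λI - Sigma) = λ³ - tr·λ² + c_1·λ - det, where tr = trace, c_1 = sum of the principal 2×2 minors, det = det(Sigma):
  tr = 7 + 6 + 5 = 18,
  c_1 = (7·6 - (2)²) + (7·5 - (-1)²) + (6·5 - (0)²) = 38 + 34 + 30 = 102,
  det = 7·(6·5 - (0)²) - (2)·((2)·5 - (0)·(-1)) + (-1)·((2)·(0) - 6·(-1)) = 7·(30) - (2)·(10) + (-1)·(6) = 184.
  So p(λ) = λ³ - 18λ² + 102λ - 184.
Step 2 — look for an integer root (rational root theorem: any rational root is an integer divisor of 184). Testing λ = 4:
  p(4) = 64 - 288 + 408 - 184 = 0  ✓
  Dividing out (λ - 4): p(λ) = (λ - 4)(λ² - 14λ + 46).
Step 3 — remaining eigenvalues from the quadratic λ² - 14λ + 46 = 0:
  Δ = 14² - 4·46 = 196 - 184 = 12,  λ = (14 ± √12)/2 = (14 ± 3.4641)/2 ≈ 8.7321 or 5.2679.
  Sorted: λ_1 = 8.7321,  λ_2 = 5.2679,  λ_3 = 4  (check: sum = 18 = tr ✓).

Step 4 — unit eigenvector for λ_1 ≈ 8.7321: v spans the null space of (Sigma - λ_1 I), whose rows are
  r_1 = (-1.7321, 2, -1),  r_2 = (2, -2.7321, 0),  r_3 = (-1, 0, -3.7321).
  v is orthogonal to every row, so take v ∝ r_1 × r_2 = ((2)·(0) - (-1)·(-2.7321), (-1)·(2) - (-1.7321)·(0), (-1.7321)·(-2.7321) - (2)·(2)) ≈ (-2.7321, -2, 0.7321).
  Rescale (multiply by -1 so the first nonzero entry is positive): u = (2.7321, 2, -0.7321).
  ||u|| = √((2.7321)² + (2)² + (-0.7321)²) = √(12) ≈ 3.4641,  v_1 = u/||u|| ≈ (0.7887, 0.5774, -0.2113) (||v_1|| = 1).

λ_1 = 8.7321,  λ_2 = 5.2679,  λ_3 = 4;  v_1 ≈ (0.7887, 0.5774, -0.2113)


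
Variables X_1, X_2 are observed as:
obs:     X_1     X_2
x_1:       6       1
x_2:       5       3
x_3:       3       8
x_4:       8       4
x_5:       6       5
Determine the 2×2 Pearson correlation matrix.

Step 1 — column means:
  mean(X_1) = (6 + 5 + 3 + 8 + 6) / 5 = 28/5 = 5.6
  mean(X_2) = (1 + 3 + 8 + 4 + 5) / 5 = 21/5 = 4.2

Step 2 — sample variances and covariances s[i,j] = (1/(n-1)) · Σ_k (x_{k,i} - mean_i) · (x_{k,j} - mean_j), with n-1 = 4:
  s[X_1,X_1] = ((0.4)·(0.4) + (-0.6)·(-0.6) + (-2.6)·(-2.6) + (2.4)·(2.4) + (0.4)·(0.4)) / 4 = 13.2/4 = 3.3
  s[X_1,X_2] = ((0.4)·(-3.2) + (-0.6)·(-1.2) + (-2.6)·(3.8) + (2.4)·(-0.2) + (0.4)·(0.8)) / 4 = -10.6/4 = -2.65
  s[X_2,X_2] = ((-3.2)·(-3.2) + (-1.2)·(-1.2) + (3.8)·(3.8) + (-0.2)·(-0.2) + (0.8)·(0.8)) / 4 = 26.8/4 = 6.7
  Sample standard deviations s_i = √(s[i,i]):
  s(X_1) = √(3.3) = 1.8166
  s(X_2) = √(6.7) = 2.5884

Step 3 — r_{ij} = s_{ij} / (s_i · s_j):
  r[X_1,X_1] = 1 (diagonal).
  r[X_1,X_2] = -2.65 / (1.8166 · 2.5884) = -2.65 / 4.7021 = -0.5636
  r[X_2,X_2] = 1 (diagonal).

R is symmetric with unit diagonal. Assembling:

R = [[1, -0.5636],
 [-0.5636, 1]]


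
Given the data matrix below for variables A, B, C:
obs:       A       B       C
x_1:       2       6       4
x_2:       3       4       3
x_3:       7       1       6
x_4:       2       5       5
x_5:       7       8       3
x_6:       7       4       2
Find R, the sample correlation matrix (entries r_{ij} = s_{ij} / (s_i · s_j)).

Step 1 — column means:
  mean(A) = (2 + 3 + 7 + 2 + 7 + 7) / 6 = 28/6 = 4.6667
  mean(B) = (6 + 4 + 1 + 5 + 8 + 4) / 6 = 28/6 = 4.6667
  mean(C) = (4 + 3 + 6 + 5 + 3 + 2) / 6 = 23/6 = 3.8333

Step 2 — sample variances and covariances s[i,j] = (1/(n-1)) · Σ_k (x_{k,i} - mean_i) · (x_{k,j} - mean_j), with n-1 = 5:
  s[A,A] = ((-2.6667)·(-2.6667) + (-1.6667)·(-1.6667) + (2.3333)·(2.3333) + (-2.6667)·(-2.6667) + (2.3333)·(2.3333) + (2.3333)·(2.3333)) / 5 = 33.3333/5 = 6.6667
  s[A,B] = ((-2.6667)·(1.3333) + (-1.6667)·(-0.6667) + (2.3333)·(-3.6667) + (-2.6667)·(0.3333) + (2.3333)·(3.3333) + (2.3333)·(-0.6667)) / 5 = -5.6667/5 = -1.1333
  s[A,C] = ((-2.6667)·(0.1667) + (-1.6667)·(-0.8333) + (2.3333)·(2.1667) + (-2.6667)·(1.1667) + (2.3333)·(-0.8333) + (2.3333)·(-1.8333)) / 5 = -3.3333/5 = -0.6667
  s[B,B] = ((1.3333)·(1.3333) + (-0.6667)·(-0.6667) + (-3.6667)·(-3.6667) + (0.3333)·(0.3333) + (3.3333)·(3.3333) + (-0.6667)·(-0.6667)) / 5 = 27.3333/5 = 5.4667
  s[B,C] = ((1.3333)·(0.1667) + (-0.6667)·(-0.8333) + (-3.6667)·(2.1667) + (0.3333)·(1.1667) + (3.3333)·(-0.8333) + (-0.6667)·(-1.8333)) / 5 = -8.3333/5 = -1.6667
  s[C,C] = ((0.1667)·(0.1667) + (-0.8333)·(-0.8333) + (2.1667)·(2.1667) + (1.1667)·(1.1667) + (-0.8333)·(-0.8333) + (-1.8333)·(-1.8333)) / 5 = 10.8333/5 = 2.1667
  Sample standard deviations s_i = √(s[i,i]):
  s(A) = √(6.6667) = 2.582
  s(B) = √(5.4667) = 2.3381
  s(C) = √(2.1667) = 1.472

Step 3 — r_{ij} = s_{ij} / (s_i · s_j):
  r[A,A] = 1 (diagonal).
  r[A,B] = -1.1333 / (2.582 · 2.3381) = -1.1333 / 6.0369 = -0.1877
  r[A,C] = -0.6667 / (2.582 · 1.472) = -0.6667 / 3.8006 = -0.1754
  r[B,B] = 1 (diagonal).
  r[B,C] = -1.6667 / (2.3381 · 1.472) = -1.6667 / 3.4416 = -0.4843
  r[C,C] = 1 (diagonal).

R is symmetric with unit diagonal. Assembling:

R = [[1, -0.1877, -0.1754],
 [-0.1877, 1, -0.4843],
 [-0.1754, -0.4843, 1]]


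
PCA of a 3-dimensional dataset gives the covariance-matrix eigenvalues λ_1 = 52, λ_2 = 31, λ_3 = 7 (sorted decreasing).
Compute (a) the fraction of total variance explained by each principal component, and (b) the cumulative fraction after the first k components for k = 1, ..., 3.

Step 1 — total variance = trace(Sigma) = Σ λ_i = 52 + 31 + 7 = 90.

Step 2 — fraction explained by component i = λ_i / Σ λ:
  PC1: 52/90 = 0.5778
  PC2: 31/90 = 0.3444
  PC3: 7/90 = 0.0778

Step 3 — cumulative fraction after k components = (λ_1 + ... + λ_k) / Σ λ:
  k = 1: 52/90 = 0.5778
  k = 2: (52 + 31)/90 = 83/90 = 0.9222
  k = 3: (52 + 31 + 7)/90 = 90/90 = 1

Summary (fraction, with percent):

explained: PC1 0.5778 (57.78%), PC2 0.3444 (34.44%), PC3 0.0778 (7.78%);  cumulative: 0.5778, 0.9222, 1


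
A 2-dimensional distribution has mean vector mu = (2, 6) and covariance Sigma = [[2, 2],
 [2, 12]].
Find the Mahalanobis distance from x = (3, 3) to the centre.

Step 1 — centre the observation: (x - mu) = (1, -3).

Step 2 — invert Sigma. det(Sigma) = 2·12 - (2)² = 20.
  Sigma^{-1} = (1/det) · [[d, -b], [-b, a]] = [[0.6, -0.1],
 [-0.1, 0.1]].

Step 3 — form the quadratic (x - mu)^T · Sigma^{-1} · (x - mu):
  Sigma^{-1} · (x - mu) = (0.9, -0.4).
  (x - mu)^T · [Sigma^{-1} · (x - mu)] = (1)·(0.9) + (-3)·(-0.4) = 2.1.

Step 4 — take square root: d = √(2.1) ≈ 1.4491.

d(x, mu) = √(2.1) ≈ 1.4491


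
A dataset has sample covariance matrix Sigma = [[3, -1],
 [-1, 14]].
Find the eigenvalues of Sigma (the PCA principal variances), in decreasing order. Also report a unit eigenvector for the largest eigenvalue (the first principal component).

Step 1 — characteristic polynomial of 2×2 Sigma:
  det(Sigma - λI) = λ² - trace · λ + det = 0.
  trace = 3 + 14 = 17, det = 3·14 - (-1)² = 41.
Step 2 — discriminant:
  Δ = trace² - 4·det = 289 - 164 = 125.
Step 3 — eigenvalues:
  λ = (trace ± √Δ)/2 = (17 ± 11.1803)/2,
  λ_1 = 14.0902,  λ_2 = 2.9098.

Step 4 — unit eigenvector for λ_1: solve (Sigma - λ_1 I)v = 0. First row:
  (3 - 14.0902)·v_x + (-1)·v_y = 0, i.e. (-11.0902)·v_x + (-1)·v_y = 0,
  so v ∝ (b, λ_1 - a) = (-1, 11.0902); multiply by -1 so the first entry is positive: u = (1, -11.0902).
  ||u|| = √((1)² + (-11.0902)²) = √(123.9919) ≈ 11.1352,
  v_1 = u/||u|| ≈ (0.0898, -0.996) (||v_1|| = 1).

λ_1 = 14.0902,  λ_2 = 2.9098;  v_1 ≈ (0.0898, -0.996)


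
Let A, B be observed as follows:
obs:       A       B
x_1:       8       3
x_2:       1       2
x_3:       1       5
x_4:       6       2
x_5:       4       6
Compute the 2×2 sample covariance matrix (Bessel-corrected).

Step 1 — column means:
  mean(A) = (8 + 1 + 1 + 6 + 4) / 5 = 20/5 = 4
  mean(B) = (3 + 2 + 5 + 2 + 6) / 5 = 18/5 = 3.6

Step 2 — sample covariance S[i,j] = (1/(n-1)) · Σ_k (x_{k,i} - mean_i) · (x_{k,j} - mean_j), with n-1 = 4.
  S[A,A] = ((4)·(4) + (-3)·(-3) + (-3)·(-3) + (2)·(2) + (0)·(0)) / 4 = 38/4 = 9.5
  S[A,B] = ((4)·(-0.6) + (-3)·(-1.6) + (-3)·(1.4) + (2)·(-1.6) + (0)·(2.4)) / 4 = -5/4 = -1.25
  S[B,B] = ((-0.6)·(-0.6) + (-1.6)·(-1.6) + (1.4)·(1.4) + (-1.6)·(-1.6) + (2.4)·(2.4)) / 4 = 13.2/4 = 3.3

S is symmetric (S[j,i] = S[i,j]). Assembling:

S = [[9.5, -1.25],
 [-1.25, 3.3]]


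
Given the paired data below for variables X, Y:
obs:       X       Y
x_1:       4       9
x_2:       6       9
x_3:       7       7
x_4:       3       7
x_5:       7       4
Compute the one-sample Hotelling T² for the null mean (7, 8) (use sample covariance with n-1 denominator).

Step 1 — sample mean vector:
  mean(X) = (4 + 6 + 7 + 3 + 7) / 5 = 27/5 = 5.4
  mean(Y) = (9 + 9 + 7 + 7 + 4) / 5 = 36/5 = 7.2
  x̄ = (5.4, 7.2),  deviation x̄ - mu_0 = (5.4, 7.2) - (7, 8) = (-1.6, -0.8).

Step 2 — sample covariance matrix, S[i,j] = (1/(n-1)) · Σ_k (x_{k,i} - mean_i) · (x_{k,j} - mean_j), divisor n-1 = 4:
  S[X,X] = ((-1.4)·(-1.4) + (0.6)·(0.6) + (1.6)·(1.6) + (-2.4)·(-2.4) + (1.6)·(1.6)) / 4 = 13.2/4 = 3.3
  S[X,Y] = ((-1.4)·(1.8) + (0.6)·(1.8) + (1.6)·(-0.2) + (-2.4)·(-0.2) + (1.6)·(-3.2)) / 4 = -6.4/4 = -1.6
  S[Y,Y] = ((1.8)·(1.8) + (1.8)·(1.8) + (-0.2)·(-0.2) + (-0.2)·(-0.2) + (-3.2)·(-3.2)) / 4 = 16.8/4 = 4.2
  S = [[3.3, -1.6],
 [-1.6, 4.2]].

Step 3 — invert S. det(S) = 3.3·4.2 - (-1.6)² = 11.3.
  S^{-1} = (1/det) · [[d, -b], [-b, a]] = [[0.3717, 0.1416],
 [0.1416, 0.292]].

Step 4 — quadratic form (x̄ - mu_0)^T · S^{-1} · (x̄ - mu_0):
  S^{-1} · (x̄ - mu_0) = (-0.708, -0.4602),
  (x̄ - mu_0)^T · [...] = (-1.6)·(-0.708) + (-0.8)·(-0.4602) = 1.5009.

Step 5 — scale by n: T² = 5 · 1.5009 = 7.5044.

T² ≈ 7.5044


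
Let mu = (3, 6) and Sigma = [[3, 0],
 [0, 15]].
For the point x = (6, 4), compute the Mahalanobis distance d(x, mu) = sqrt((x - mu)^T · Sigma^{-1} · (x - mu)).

Step 1 — centre the observation: (x - mu) = (3, -2).

Step 2 — invert Sigma. det(Sigma) = 3·15 - (0)² = 45.
  Sigma^{-1} = (1/det) · [[d, -b], [-b, a]] = [[0.3333, 0],
 [0, 0.0667]].

Step 3 — form the quadratic (x - mu)^T · Sigma^{-1} · (x - mu):
  Sigma^{-1} · (x - mu) = (1, -0.1333).
  (x - mu)^T · [Sigma^{-1} · (x - mu)] = (3)·(1) + (-2)·(-0.1333) = 3.2667.

Step 4 — take square root: d = √(3.2667) ≈ 1.8074.

d(x, mu) = √(3.2667) ≈ 1.8074


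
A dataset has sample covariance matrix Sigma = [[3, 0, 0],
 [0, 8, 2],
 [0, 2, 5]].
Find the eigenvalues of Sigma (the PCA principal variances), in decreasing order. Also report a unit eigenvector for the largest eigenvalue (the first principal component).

Step 1 — characteristic polynomial p(λ) = det(λI - Sigma) = λ³ - tr·λ² + c_1·λ - det, where tr = trace, c_1 = sum of the principal 2×2 minors, det = det(Sigma):
  tr = 3 + 8 + 5 = 16,
  c_1 = (3·8 - (0)²) + (3·5 - (0)²) + (8·5 - (2)²) = 24 + 15 + 36 = 75,
  det = 3·(8·5 - (2)²) - (0)·((0)·5 - (2)·(0)) + (0)·((0)·(2) - 8·(0)) = 3·(36) - (0)·(0) + (0)·(0) = 108.
  So p(λ) = λ³ - 16λ² + 75λ - 108.
Step 2 — look for an integer root (rational root theorem: any rational root is an integer divisor of 108). Testing λ = 3:
  p(3) = 27 - 144 + 225 - 108 = 0  ✓
  Dividing out (λ - 3): p(λ) = (λ - 3)(λ² - 13λ + 36).
Step 3 — remaining eigenvalues from the quadratic λ² - 13λ + 36 = 0:
  Δ = 13² - 4·36 = 169 - 144 = 25,  λ = (13 ± √25)/2 = (13 ± 5)/2 = 9 or 4.
  Sorted: λ_1 = 9,  λ_2 = 4,  λ_3 = 3  (check: sum = 16 = tr ✓).

Step 4 — unit eigenvector for λ_1 = 9: v spans the null space of (Sigma - λ_1 I), whose rows are
  r_1 = (-6, 0, 0),  r_2 = (0, -1, 2),  r_3 = (0, 2, -4).
  v is orthogonal to every row, so take v ∝ r_1 × r_2 = ((0)·(2) - (0)·(-1), (0)·(0) - (-6)·(2), (-6)·(-1) - (0)·(0)) = (0, 12, 6).
  Rescale (divide by 6): u = (0, 2, 1).
  ||u|| = √((0)² + (2)² + (1)²) = √(5) ≈ 2.2361,  v_1 = u/||u|| ≈ (0, 0.8944, 0.4472) (||v_1|| = 1).

λ_1 = 9,  λ_2 = 4,  λ_3 = 3;  v_1 ≈ (0, 0.8944, 0.4472)


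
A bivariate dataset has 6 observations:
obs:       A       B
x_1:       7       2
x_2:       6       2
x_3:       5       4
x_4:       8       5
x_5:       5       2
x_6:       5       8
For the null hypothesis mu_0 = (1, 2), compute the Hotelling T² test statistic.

Step 1 — sample mean vector:
  mean(A) = (7 + 6 + 5 + 8 + 5 + 5) / 6 = 36/6 = 6
  mean(B) = (2 + 2 + 4 + 5 + 2 + 8) / 6 = 23/6 = 3.8333
  x̄ = (6, 3.8333),  deviation x̄ - mu_0 = (6, 3.8333) - (1, 2) = (5, 1.8333).

Step 2 — sample covariance matrix, S[i,j] = (1/(n-1)) · Σ_k (x_{k,i} - mean_i) · (x_{k,j} - mean_j), divisor n-1 = 5:
  S[A,A] = ((1)·(1) + (0)·(0) + (-1)·(-1) + (2)·(2) + (-1)·(-1) + (-1)·(-1)) / 5 = 8/5 = 1.6
  S[A,B] = ((1)·(-1.8333) + (0)·(-1.8333) + (-1)·(0.1667) + (2)·(1.1667) + (-1)·(-1.8333) + (-1)·(4.1667)) / 5 = -2/5 = -0.4
  S[B,B] = ((-1.8333)·(-1.8333) + (-1.8333)·(-1.8333) + (0.1667)·(0.1667) + (1.1667)·(1.1667) + (-1.8333)·(-1.8333) + (4.1667)·(4.1667)) / 5 = 28.8333/5 = 5.7667
  S = [[1.6, -0.4],
 [-0.4, 5.7667]].

Step 3 — invert S. det(S) = 1.6·5.7667 - (-0.4)² = 9.0667.
  S^{-1} = (1/det) · [[d, -b], [-b, a]] = [[0.636, 0.0441],
 [0.0441, 0.1765]].

Step 4 — quadratic form (x̄ - mu_0)^T · S^{-1} · (x̄ - mu_0):
  S^{-1} · (x̄ - mu_0) = (3.261, 0.5441),
  (x̄ - mu_0)^T · [...] = (5)·(3.261) + (1.8333)·(0.5441) = 17.3027.

Step 5 — scale by n: T² = 6 · 17.3027 = 103.8162.

T² ≈ 103.8162
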